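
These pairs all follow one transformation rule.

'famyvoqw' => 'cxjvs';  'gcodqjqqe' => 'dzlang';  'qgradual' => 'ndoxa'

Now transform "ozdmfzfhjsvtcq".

lwajcwcegps

The pattern: delete the last 3 characters, then shift every letter 3 places backward in the alphabet (wrapping around).
For "ozdmfzfhjsvtcq", step one produces "ozdmfzfhjsv"; step two turns that into "lwajcwcegps".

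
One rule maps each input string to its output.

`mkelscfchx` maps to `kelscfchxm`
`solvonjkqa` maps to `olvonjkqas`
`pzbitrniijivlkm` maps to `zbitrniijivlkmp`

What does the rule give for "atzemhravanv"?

tzemhravanva

The pattern: move the first character to the end.
So "atzemhravanv" becomes "tzemhravanva".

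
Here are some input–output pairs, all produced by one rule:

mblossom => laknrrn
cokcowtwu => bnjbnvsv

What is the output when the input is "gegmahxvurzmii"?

fdflzgwutqylh

What's happening: shift every letter 1 place backward in the alphabet (wrapping around), then delete the last character.
For "gegmahxvurzmii" the result is "fdflzgwutqylh".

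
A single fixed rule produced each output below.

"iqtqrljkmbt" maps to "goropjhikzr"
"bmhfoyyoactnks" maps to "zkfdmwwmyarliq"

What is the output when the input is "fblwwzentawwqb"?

dzjuuxclryuuoz

The pattern: shift every letter 2 places backward in the alphabet (wrapping around).
Doing the same to "fblwwzentawwqb": "dzjuuxclryuuoz".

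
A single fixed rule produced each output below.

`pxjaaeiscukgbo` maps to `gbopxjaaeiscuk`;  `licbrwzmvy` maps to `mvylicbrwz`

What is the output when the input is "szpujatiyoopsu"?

psuszpujatiyoo

In each case the input is transformed by: move the last 3 characters to the front (rotate right by 3).
So "szpujatiyoopsu" becomes "psuszpujatiyoo".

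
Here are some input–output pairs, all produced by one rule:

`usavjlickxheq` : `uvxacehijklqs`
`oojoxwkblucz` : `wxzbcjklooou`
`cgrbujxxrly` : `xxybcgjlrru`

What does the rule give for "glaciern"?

The pattern: sort the characters into alphabetical order, then move the last 3 characters to the front (rotate right by 3).
Starting from "glaciern": after the first operation, "acegilnr"; after the second, "lnracegi".

lnracegi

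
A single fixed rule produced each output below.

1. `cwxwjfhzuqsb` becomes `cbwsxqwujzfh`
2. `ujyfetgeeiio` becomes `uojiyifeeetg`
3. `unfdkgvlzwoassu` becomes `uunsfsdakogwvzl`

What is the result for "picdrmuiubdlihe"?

Looking at the pairs, the operation is to take characters alternately from the front and the back (1st, last, 2nd, 2nd-last, ...).
Doing the same to "picdrmuiubdlihe": "peihcidlrdmbuui".

peihcidlrdmbuui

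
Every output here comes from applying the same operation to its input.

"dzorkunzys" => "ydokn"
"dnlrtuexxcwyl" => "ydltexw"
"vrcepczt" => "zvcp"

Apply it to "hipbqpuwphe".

What's happening: move the last 2 characters to the front (rotate right by 2), then keep every other character starting from the first (positions 1st, 3rd, 5th, ...).
For "hipbqpuwphe" the result is "hhpqup".

hhpqup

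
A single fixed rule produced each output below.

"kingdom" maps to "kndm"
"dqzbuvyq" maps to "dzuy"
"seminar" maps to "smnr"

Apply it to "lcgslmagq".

Rule — keep every other character starting from the first (positions 1st, 3rd, 5th, ...).
Doing the same to "lcgslmagq": "lglaq".

lglaq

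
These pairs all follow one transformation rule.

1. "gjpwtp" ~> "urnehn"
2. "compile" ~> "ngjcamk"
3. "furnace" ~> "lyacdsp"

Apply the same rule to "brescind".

qaglbzpc

In each case the input is transformed by: move the first 3 characters to the end (rotate left by 3), then shift every letter 2 places backward in the alphabet (wrapping around).
Applying that to "brescind" gives "qaglbzpc".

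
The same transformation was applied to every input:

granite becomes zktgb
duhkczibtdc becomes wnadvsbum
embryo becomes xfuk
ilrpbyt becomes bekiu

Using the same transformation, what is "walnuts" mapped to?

What's happening: shift every letter 7 places backward in the alphabet (wrapping around), then delete the last 2 characters.
So "walnuts" becomes "ptegn".

ptegn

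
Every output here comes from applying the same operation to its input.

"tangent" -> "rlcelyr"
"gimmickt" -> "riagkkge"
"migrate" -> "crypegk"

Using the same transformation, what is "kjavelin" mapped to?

In each case the input is transformed by: reverse the string, then shift every letter 2 places backward in the alphabet (wrapping around).
Working it through for "kjavelin": intermediate "nilevajk", final "lgjctyhi".
(Check on "tangent": → "tnegnat" → "rlcelyr" ✓)

lgjctyhi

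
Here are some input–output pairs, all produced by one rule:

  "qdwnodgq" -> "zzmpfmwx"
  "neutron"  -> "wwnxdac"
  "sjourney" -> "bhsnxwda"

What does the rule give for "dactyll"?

Looking at the pairs, the operation is to shift every letter 9 places forward in the alphabet (wrapping around), then take characters alternately from the front and the back (1st, last, 2nd, 2nd-last, ...).
Starting from "dactyll": after the first operation, "mjlchuu"; after the second, "mujulhc".
(Check on "sjourney": → "bsxdawnh" → "bhsnxwda" ✓)

mujulhc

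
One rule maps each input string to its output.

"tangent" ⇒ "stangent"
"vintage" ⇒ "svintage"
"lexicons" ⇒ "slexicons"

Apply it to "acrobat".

Looking at the pairs, the operation is to prepend "s".
On "acrobat" that produces "sacrobat".

sacrobat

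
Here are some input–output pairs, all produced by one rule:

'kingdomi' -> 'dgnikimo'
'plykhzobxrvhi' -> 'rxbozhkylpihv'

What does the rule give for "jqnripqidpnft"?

pdiqpirnqjtfn

The pattern: move the last 3 characters to the front (rotate right by 3), then reverse the string.
"jqnripqidpnft" → "nftjqnripqidp" → "pdiqpirnqjtfn".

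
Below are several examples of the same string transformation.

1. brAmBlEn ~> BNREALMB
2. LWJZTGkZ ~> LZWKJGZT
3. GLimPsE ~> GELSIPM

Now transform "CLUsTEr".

Each output is the input with this applied: take characters alternately from the front and the back (1st, last, 2nd, 2nd-last, ...), then convert every letter to uppercase.
Applying both steps to "CLUsTEr": "CrLEUTs", then "CRLEUTS".
(Check on "GLimPsE": → "GELsiPm" → "GELSIPM" ✓)

CRLEUTS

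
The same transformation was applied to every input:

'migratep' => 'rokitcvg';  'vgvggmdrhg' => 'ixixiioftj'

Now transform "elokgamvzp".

Rule — move the last character to the front, then shift every letter 2 places forward in the alphabet (wrapping around).
For "elokgamvzp", step one produces "pelokgamvz"; step two turns that into "rgnqmicoxb".
(Check on "migratep": → "pmigrate" → "rokitcvg" ✓)

rgnqmicoxb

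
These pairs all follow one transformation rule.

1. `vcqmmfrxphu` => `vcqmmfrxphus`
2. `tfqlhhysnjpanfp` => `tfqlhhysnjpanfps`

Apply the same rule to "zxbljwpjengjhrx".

zxbljwpjengjhrxs

The transformation: append "s".
Applying that to "zxbljwpjengjhrx" gives "zxbljwpjengjhrxs".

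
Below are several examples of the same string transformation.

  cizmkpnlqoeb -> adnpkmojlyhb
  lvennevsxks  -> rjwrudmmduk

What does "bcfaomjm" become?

lilnzeba

Each output is the input with this applied: reverse the string, then shift every letter 1 place backward in the alphabet (wrapping around).
Working it through for "bcfaomjm": intermediate "mjmoafcb", final "lilnzeba".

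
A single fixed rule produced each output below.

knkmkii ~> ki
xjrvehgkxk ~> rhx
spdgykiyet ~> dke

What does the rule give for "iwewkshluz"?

esu

The pattern: keep one character in every 3, starting at position 3 (positions 3rd, 6th, 9th, ...).
Applying that to "iwewkshluz" gives "esu".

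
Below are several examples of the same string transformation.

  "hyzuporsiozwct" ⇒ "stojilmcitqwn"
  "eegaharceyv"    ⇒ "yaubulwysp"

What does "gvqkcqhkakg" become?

The rule is to shift every letter 6 places backward in the alphabet (wrapping around), then delete the first character.
For "gvqkcqhkakg", step one produces "apkewkbeuea"; step two turns that into "pkewkbeuea".

pkewkbeuea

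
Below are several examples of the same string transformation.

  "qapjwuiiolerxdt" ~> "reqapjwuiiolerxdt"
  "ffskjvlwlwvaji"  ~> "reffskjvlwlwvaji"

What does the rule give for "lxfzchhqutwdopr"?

relxfzchhqutwdopr

The pattern: prepend "re".
So "lxfzchhqutwdopr" becomes "relxfzchhqutwdopr".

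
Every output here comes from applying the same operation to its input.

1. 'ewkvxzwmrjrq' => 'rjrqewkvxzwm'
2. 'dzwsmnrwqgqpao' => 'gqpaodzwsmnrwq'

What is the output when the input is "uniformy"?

myunifor

In each case the input is transformed by: move the first 2 characters to the end (rotate left by 2), then swap the front and back halves of the string.
So "uniformy" becomes "myunifor".
(Check on "dzwsmnrwqgqpao": → "wsmnrwqgqpaodz" → "gqpaodzwsmnrwq" ✓)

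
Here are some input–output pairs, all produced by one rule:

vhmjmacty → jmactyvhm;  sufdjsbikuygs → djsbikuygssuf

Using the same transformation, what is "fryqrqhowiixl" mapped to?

qrqhowiixlfry

The pattern: move the first 3 characters to the end (rotate left by 3).
"fryqrqhowiixl" → "qrqhowiixlfry".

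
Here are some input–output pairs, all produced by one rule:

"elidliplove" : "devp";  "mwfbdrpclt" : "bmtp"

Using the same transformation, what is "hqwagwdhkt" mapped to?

Looking at the pairs, the operation is to keep one character in every 3, starting at position 1 (positions 1st, 4th, 7th, ...), then swap each adjacent pair of characters (1↔2, 3↔4, ...).
"hqwagwdhkt" → "hadt" → "ahtd".

ahtd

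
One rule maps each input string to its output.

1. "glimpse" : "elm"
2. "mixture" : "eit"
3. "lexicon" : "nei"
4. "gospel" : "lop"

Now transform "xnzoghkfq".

qnoh

Rule — move the last 2 characters to the front (rotate right by 2), then keep every other character starting from the second (positions 2nd, 4th, 6th, ...).
"xnzoghkfq" → "fqxnzoghk" → "qnoh".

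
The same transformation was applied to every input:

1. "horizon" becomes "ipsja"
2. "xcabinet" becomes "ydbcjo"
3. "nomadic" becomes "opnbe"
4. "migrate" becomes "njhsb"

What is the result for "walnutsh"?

xbmovu

The transformation: shift every letter 1 place forward in the alphabet (wrapping around), then delete the last 2 characters.
Working it through for "walnutsh": intermediate "xbmovuti", final "xbmovu".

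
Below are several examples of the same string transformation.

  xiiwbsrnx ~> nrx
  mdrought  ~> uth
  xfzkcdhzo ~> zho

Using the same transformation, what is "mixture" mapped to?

rue

The pattern: swap each adjacent pair of characters (1↔2, 3↔4, ...), then keep only the last 3 characters.
On "mixture" that produces "rue".
(Check on "xiiwbsrnx": → "ixwisbnrx" → "nrx" ✓)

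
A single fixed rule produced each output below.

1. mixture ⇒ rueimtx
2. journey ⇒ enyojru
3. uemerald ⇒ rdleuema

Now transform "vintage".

Each output is the input with this applied: swap each adjacent pair of characters (1↔2, 3↔4, ...), then move the last 3 characters to the front (rotate right by 3).
Applying both steps to "vintage": "ivtngae", then "gaeivtn".
(Check on "journey": → "ojrueny" → "enyojru" ✓)

gaeivtn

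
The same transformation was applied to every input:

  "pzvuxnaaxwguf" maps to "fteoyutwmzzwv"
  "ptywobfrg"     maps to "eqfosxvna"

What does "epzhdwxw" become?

vwvdoygc

The pattern: move the last 3 characters to the front (rotate right by 3), then shift every letter 1 place backward in the alphabet (wrapping around).
For "epzhdwxw", step one produces "wxwepzhd"; step two turns that into "vwvdoygc".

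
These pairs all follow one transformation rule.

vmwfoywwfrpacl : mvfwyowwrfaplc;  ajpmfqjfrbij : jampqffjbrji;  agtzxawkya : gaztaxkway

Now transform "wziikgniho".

zwiigkinoh

The transformation: swap each adjacent pair of characters (1↔2, 3↔4, ...).
For "wziikgniho" the result is "zwiigkinoh".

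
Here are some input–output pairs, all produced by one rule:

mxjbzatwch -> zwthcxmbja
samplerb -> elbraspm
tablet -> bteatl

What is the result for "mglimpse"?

pmesgmil

Looking at the pairs, the operation is to swap each adjacent pair of characters (1↔2, 3↔4, ...), then swap the front and back halves of the string.
Working it through for "mglimpse": intermediate "gmilpmes", final "pmesgmil".
(Check on "mxjbzatwch": → "xmbjazwthc" → "zwthcxmbja" ✓)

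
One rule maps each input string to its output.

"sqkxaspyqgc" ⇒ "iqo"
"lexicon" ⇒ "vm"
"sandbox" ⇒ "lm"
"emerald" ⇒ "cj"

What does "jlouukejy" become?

The rule is to shift every letter 2 places backward in the alphabet (wrapping around), then keep one character in every 3, starting at position 3 (positions 3rd, 6th, 9th, ...).
For "jlouukejy" the result is "miw".

miw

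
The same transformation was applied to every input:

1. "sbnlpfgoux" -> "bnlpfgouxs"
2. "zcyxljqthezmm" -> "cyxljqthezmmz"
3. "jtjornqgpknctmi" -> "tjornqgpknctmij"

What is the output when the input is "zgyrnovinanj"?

Looking at the pairs, the operation is to move the first character to the end.
For "zgyrnovinanj" the result is "gyrnovinanjz".

gyrnovinanjz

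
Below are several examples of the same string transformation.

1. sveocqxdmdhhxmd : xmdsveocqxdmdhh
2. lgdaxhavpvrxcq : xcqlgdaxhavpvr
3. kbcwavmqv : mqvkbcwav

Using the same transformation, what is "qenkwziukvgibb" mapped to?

ibbqenkwziukvg

What's happening: move the last 3 characters to the front (rotate right by 3).
So "qenkwziukvgibb" becomes "ibbqenkwziukvg".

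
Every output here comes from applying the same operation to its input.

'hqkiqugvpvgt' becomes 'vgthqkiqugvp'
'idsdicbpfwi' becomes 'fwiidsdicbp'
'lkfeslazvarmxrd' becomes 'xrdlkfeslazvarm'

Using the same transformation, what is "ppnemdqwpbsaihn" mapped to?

ihnppnemdqwpbsa

The pattern: move the last 3 characters to the front (rotate right by 3).
So "ppnemdqwpbsaihn" becomes "ihnppnemdqwpbsa".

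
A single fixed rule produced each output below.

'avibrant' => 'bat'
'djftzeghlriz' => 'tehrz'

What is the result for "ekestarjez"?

In each case the input is transformed by: delete the first 2 characters, then keep every other character starting from the second (positions 2nd, 4th, 6th, ...).
For "ekestarjez", step one produces "estarjez"; step two turns that into "sajz".

sajz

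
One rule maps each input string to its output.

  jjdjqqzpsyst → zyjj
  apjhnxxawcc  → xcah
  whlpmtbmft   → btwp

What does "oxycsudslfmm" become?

What's happening: keep one character in every 3, starting at position 1 (positions 1st, 4th, 7th, ...), then swap the front and back halves of the string.
So "oxycsudslfmm" becomes "dfoc".

dfoc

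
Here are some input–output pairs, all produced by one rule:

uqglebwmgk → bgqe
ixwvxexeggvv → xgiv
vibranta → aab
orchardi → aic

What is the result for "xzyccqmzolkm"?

Rule — swap the front and back halves of the string, then keep one character in every 3, starting at position 1 (positions 1st, 4th, 7th, ...).
On "xzyccqmzolkm": the first step gives "mzolkmxzyccq", and the second then gives "mlxc".

mlxc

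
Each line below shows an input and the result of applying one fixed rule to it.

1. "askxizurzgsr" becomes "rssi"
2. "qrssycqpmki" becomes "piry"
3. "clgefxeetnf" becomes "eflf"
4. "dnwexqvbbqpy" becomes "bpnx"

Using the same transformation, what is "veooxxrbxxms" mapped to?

Each output is the input with this applied: keep one character in every 3, starting at position 2 (positions 2nd, 5th, 8th, ...), then move the first 2 characters to the end (rotate left by 2).
Working it through for "veooxxrbxxms": intermediate "exbm", final "bmex".

bmex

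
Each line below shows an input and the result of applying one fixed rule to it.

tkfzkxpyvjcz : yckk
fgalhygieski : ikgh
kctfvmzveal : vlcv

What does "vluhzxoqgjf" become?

The pattern: keep one character in every 3, starting at position 2 (positions 2nd, 5th, 8th, ...), then swap the front and back halves of the string.
Applying both steps to "vluhzxoqgjf": "lzqf", then "qflz".

qflz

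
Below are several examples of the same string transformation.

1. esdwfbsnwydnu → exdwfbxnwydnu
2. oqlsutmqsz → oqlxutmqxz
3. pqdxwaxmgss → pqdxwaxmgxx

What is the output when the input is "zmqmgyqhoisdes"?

zmqmgyqhoixdex

Looking at the pairs, the operation is to replace every "s" with "x".
Doing the same to "zmqmgyqhoisdes": "zmqmgyqhoixdex".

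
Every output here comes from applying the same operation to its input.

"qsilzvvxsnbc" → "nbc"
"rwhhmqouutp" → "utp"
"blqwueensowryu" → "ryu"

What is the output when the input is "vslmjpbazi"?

azi

Rule — keep only the last 3 characters.
"vslmjpbazi" → "azi".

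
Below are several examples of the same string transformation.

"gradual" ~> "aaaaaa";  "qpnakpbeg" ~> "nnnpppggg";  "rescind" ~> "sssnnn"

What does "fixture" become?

xxxrrr

Each output is the input with this applied: keep one character in every 3, starting at position 3 (positions 3rd, 6th, 9th, ...), then repeat every character 3 times.
Applying both steps to "fixture": "xr", then "xxxrrr".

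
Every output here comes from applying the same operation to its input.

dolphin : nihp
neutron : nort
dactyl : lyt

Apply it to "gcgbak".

The transformation: delete the first 3 characters, then reverse the string.
Starting from "gcgbak": after the first operation, "bak"; after the second, "kab".

kab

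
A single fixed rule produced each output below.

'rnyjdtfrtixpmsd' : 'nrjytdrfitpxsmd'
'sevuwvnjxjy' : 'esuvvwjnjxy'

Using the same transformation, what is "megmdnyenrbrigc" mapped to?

The transformation: swap each adjacent pair of characters (1↔2, 3↔4, ...).
So "megmdnyenrbrigc" becomes "emmgndeyrnrbgic".

emmgndeyrnrbgic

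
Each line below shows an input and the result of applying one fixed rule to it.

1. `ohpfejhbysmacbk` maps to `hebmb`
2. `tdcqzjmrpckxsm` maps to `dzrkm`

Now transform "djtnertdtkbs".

The transformation: keep one character in every 3, starting at position 2 (positions 2nd, 5th, 8th, ...).
"djtnertdtkbs" → "jedb".

jedb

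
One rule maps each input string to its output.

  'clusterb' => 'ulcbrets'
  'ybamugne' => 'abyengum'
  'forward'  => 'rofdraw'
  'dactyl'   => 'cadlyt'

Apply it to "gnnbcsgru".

nngurgscb

Rule — reverse the string, then move the last 3 characters to the front (rotate right by 3).
Applying that to "gnnbcsgru" gives "nngurgscb".
(Check on "clusterb": → "bretsulc" → "ulcbrets" ✓)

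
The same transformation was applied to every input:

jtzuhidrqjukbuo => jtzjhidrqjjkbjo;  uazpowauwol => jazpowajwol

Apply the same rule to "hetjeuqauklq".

Each output is the input with this applied: replace every "u" with "j".
"hetjeuqauklq" → "hetjejqajklq".

hetjejqajklq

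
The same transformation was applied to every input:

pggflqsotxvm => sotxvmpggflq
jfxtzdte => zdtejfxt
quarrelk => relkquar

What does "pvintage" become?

The pattern: swap the front and back halves of the string.
"pvintage" → "tagepvin".

tagepvin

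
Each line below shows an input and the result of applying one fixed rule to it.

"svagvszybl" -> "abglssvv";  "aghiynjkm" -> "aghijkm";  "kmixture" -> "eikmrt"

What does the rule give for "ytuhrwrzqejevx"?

Rule — sort the characters into alphabetical order, then delete the last 2 characters.
Applying both steps to "ytuhrwrzqejevx": "eehjqrrtuvwxyz", then "eehjqrrtuvwx".

eehjqrrtuvwx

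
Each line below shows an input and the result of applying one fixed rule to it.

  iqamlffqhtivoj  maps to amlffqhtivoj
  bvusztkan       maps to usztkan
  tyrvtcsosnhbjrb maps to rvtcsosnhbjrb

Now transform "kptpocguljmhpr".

tpocguljmhpr

In each case the input is transformed by: delete the first 2 characters.
On "kptpocguljmhpr" that produces "tpocguljmhpr".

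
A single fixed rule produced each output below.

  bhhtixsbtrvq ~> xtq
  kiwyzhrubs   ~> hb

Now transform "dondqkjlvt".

The pattern: delete the first 3 characters, then keep one character in every 3, starting at position 3 (positions 3rd, 6th, 9th, ...).
Applying both steps to "dondqkjlvt": "dqkjlvt", then "kv".

kv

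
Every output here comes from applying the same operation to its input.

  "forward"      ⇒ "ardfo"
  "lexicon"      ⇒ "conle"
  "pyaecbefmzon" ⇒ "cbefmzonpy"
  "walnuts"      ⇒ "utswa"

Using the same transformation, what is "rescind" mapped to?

Rule — move the first 2 characters to the end (rotate left by 2), then delete the first 2 characters.
"rescind" → "indre".

indre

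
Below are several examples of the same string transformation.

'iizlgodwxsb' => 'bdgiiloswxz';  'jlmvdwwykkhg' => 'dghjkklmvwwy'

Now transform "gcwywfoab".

abcfgowwy

What's happening: sort the characters into alphabetical order.
So "gcwywfoab" becomes "abcfgowwy".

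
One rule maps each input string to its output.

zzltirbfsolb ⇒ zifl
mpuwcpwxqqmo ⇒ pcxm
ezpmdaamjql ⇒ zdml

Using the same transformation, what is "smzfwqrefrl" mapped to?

mwel

Looking at the pairs, the operation is to keep one character in every 3, starting at position 2 (positions 2nd, 5th, 8th, ...).
For "smzfwqrefrl" the result is "mwel".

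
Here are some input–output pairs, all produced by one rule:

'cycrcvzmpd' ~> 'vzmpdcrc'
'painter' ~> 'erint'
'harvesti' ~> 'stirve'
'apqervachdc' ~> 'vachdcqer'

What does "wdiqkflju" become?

In each case the input is transformed by: delete the first 2 characters, then move the first 3 characters to the end (rotate left by 3).
"wdiqkflju" → "iqkflju" → "fljuiqk".

fljuiqk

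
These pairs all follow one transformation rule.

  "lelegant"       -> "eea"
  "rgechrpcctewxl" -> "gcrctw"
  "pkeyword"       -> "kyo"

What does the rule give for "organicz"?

rai

Each output is the input with this applied: keep every other character starting from the second (positions 2nd, 4th, 6th, ...), then delete the last character.
For "organicz", step one produces "raiz"; step two turns that into "rai".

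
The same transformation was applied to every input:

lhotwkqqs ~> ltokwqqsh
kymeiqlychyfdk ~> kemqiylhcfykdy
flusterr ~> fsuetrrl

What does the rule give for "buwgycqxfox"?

In each case the input is transformed by: swap each adjacent pair of characters (1↔2, 3↔4, ...), then move the first character to the end.
Working it through for "buwgycqxfox": intermediate "ubgwcyxqofx", final "bgwcyxqofxu".
(Check on "flusterr": → "lfsuetrr" → "fsuetrrl" ✓)

bgwcyxqofxu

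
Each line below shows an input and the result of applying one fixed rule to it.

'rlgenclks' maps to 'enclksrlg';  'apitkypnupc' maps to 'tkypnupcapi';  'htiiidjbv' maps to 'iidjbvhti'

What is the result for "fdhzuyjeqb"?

zuyjeqbfdh

The rule is to move the first 3 characters to the end (rotate left by 3).
Doing the same to "fdhzuyjeqb": "zuyjeqbfdh".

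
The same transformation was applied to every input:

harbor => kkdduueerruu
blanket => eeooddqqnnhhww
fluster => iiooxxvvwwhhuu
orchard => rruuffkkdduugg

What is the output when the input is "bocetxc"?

The transformation: double every character, then shift every letter 3 places forward in the alphabet (wrapping around).
Applying both steps to "bocetxc": "bboocceettxxcc", then "eerrffhhwwaaff".

eerrffhhwwaaff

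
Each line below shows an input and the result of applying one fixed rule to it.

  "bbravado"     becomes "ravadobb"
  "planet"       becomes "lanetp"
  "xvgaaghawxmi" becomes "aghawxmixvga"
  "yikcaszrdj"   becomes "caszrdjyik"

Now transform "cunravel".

nravelcu

The rule is to swap the front and back halves of the string, then move the last 2 characters to the front (rotate right by 2).
"cunravel" → "avelcunr" → "nravelcu".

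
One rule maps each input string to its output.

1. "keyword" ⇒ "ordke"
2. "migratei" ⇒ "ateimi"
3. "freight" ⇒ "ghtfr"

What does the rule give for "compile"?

ileco

In each case the input is transformed by: move the first 2 characters to the end (rotate left by 2), then delete the first 2 characters.
Applying both steps to "compile": "mpileco", then "ileco".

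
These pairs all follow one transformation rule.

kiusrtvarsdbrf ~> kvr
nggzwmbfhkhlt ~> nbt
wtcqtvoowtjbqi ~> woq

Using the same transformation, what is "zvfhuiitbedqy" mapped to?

The pattern: keep every other character starting from the first (positions 1st, 3rd, 5th, ...), then keep one character in every 3, starting at position 1 (positions 1st, 4th, 7th, ...).
For "zvfhuiitbedqy", step one produces "zfuibdy"; step two turns that into "ziy".
(Check on "nggzwmbfhkhlt": → "ngwbhht" → "nbt" ✓)

ziy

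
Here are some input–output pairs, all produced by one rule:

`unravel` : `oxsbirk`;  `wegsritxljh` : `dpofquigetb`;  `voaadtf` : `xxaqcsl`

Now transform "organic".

dxkfzlo

The pattern: shift every letter 3 places backward in the alphabet (wrapping around), then move the first 2 characters to the end (rotate left by 2).
Starting from "organic": after the first operation, "lodxkfz"; after the second, "dxkfzlo".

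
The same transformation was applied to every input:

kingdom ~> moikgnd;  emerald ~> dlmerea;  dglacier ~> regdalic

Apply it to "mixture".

The transformation: move the last 2 characters to the front (rotate right by 2), then swap each adjacent pair of characters (1↔2, 3↔4, ...).
Applying both steps to "mixture": "remixtu", then "erimtxu".

erimtxu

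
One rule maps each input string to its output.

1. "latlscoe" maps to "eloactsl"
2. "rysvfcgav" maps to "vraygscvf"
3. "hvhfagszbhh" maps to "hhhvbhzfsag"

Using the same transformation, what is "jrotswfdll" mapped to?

In each case the input is transformed by: reverse the string, then take characters alternately from the front and the back (1st, last, 2nd, 2nd-last, ...).
On "jrotswfdll": the first step gives "lldfwstorj", and the second then gives "ljlrdoftws".

ljlrdoftws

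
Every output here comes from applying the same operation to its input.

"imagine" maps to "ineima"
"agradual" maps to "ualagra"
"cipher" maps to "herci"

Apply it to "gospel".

pelgo

Looking at the pairs, the operation is to move the last 3 characters to the front (rotate right by 3), then delete the last character.
Doing the same to "gospel": "pelgo".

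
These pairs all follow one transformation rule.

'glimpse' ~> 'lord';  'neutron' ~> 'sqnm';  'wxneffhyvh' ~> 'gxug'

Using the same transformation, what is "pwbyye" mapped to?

Looking at the pairs, the operation is to shift every letter 1 place backward in the alphabet (wrapping around), then keep only the last 4 characters.
Applying both steps to "pwbyye": "ovaxxd", then "axxd".

axxd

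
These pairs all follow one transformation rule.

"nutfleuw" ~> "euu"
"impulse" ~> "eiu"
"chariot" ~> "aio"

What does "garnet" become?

ae

The transformation: sort the characters into alphabetical order, then keep only the vowels.
So "garnet" becomes "ae".
(Check on "chariot": → "achiort" → "aio" ✓)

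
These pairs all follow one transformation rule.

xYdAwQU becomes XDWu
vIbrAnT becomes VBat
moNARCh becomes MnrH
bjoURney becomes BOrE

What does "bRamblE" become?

Looking at the pairs, the operation is to keep every other character starting from the first (positions 1st, 3rd, 5th, ...), then flip the case of every letter.
On "bRamblE": the first step gives "babE", and the second then gives "BABe".

BABe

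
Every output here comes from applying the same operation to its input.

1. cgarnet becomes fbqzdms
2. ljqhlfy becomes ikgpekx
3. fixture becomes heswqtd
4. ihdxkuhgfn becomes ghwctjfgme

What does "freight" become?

qehdgfs

Each output is the input with this applied: shift every letter 1 place backward in the alphabet (wrapping around), then swap each adjacent pair of characters (1↔2, 3↔4, ...).
Starting from "freight": after the first operation, "eqdhfgs"; after the second, "qehdgfs".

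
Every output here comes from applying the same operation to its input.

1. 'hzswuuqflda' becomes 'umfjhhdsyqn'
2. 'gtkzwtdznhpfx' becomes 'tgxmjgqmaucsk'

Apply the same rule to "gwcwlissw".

tjpjyvffj

Each output is the input with this applied: shift every letter 13 places forward in the alphabet (wrapping around) — i.e. ROT13.
"gwcwlissw" → "tjpjyvffj".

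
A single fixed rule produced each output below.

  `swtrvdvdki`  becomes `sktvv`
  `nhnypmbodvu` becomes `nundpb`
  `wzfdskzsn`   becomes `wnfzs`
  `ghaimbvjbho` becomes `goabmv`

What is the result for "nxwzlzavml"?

The pattern: keep every other character starting from the first (positions 1st, 3rd, 5th, ...), then take characters alternately from the front and the back (1st, last, 2nd, 2nd-last, ...).
On "nxwzlzavml": the first step gives "nwlam", and the second then gives "nmwal".
(Check on "nhnypmbodvu": → "nnpbdu" → "nundpb" ✓)

nmwal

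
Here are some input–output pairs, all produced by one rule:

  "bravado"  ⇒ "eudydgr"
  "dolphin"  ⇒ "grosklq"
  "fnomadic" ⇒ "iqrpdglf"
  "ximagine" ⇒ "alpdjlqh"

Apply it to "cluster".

In each case the input is transformed by: shift every letter 3 places forward in the alphabet (wrapping around).
For "cluster" the result is "foxvwhu".

foxvwhu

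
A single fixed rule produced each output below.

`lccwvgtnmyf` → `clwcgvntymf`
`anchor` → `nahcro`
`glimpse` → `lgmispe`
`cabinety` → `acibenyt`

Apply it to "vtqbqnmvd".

Looking at the pairs, the operation is to swap each adjacent pair of characters (1↔2, 3↔4, ...).
For "vtqbqnmvd" the result is "tvbqnqvmd".

tvbqnqvmd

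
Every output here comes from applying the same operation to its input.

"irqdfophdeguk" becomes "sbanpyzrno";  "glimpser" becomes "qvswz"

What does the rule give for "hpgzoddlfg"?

The pattern: delete the last 3 characters, then shift every letter 10 places forward in the alphabet (wrapping around).
Working it through for "hpgzoddlfg": intermediate "hpgzodd", final "rzqjynn".

rzqjynn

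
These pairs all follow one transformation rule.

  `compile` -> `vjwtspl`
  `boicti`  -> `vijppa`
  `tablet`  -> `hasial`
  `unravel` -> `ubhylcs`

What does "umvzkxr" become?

The rule is to shift every letter 7 places forward in the alphabet (wrapping around), then swap each adjacent pair of characters (1↔2, 3↔4, ...).
"umvzkxr" → "btcgrey" → "tbgcery".

tbgcery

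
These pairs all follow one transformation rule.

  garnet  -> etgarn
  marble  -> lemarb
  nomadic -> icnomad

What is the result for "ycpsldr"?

drycpsl

What's happening: move the last 2 characters to the front (rotate right by 2).
On "ycpsldr" that produces "drycpsl".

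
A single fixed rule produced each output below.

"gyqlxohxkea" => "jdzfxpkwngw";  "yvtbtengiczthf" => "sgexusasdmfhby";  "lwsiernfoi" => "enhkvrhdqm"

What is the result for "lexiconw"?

Each output is the input with this applied: move the last 3 characters to the front (rotate right by 3), then shift every letter 1 place backward in the alphabet (wrapping around).
Starting from "lexiconw": after the first operation, "onwlexic"; after the second, "nmvkdwhb".

nmvkdwhb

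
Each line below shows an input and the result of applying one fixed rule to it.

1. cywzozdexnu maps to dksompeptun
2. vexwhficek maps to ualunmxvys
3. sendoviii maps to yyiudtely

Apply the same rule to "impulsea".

uqycfkbi

Looking at the pairs, the operation is to move the last 2 characters to the front (rotate right by 2), then shift every letter 10 places backward in the alphabet (wrapping around).
Applying both steps to "impulsea": "eaimpuls", then "uqycfkbi".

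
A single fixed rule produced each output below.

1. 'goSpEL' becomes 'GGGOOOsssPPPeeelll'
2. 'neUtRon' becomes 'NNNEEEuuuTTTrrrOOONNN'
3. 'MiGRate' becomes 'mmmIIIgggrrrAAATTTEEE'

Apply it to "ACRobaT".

aaacccrrrOOOBBBAAAttt

The transformation: repeat every character 3 times, then flip the case of every letter.
For "ACRobaT" the result is "aaacccrrrOOOBBBAAAttt".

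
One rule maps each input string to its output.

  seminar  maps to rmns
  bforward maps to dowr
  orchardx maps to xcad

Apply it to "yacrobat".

The pattern: swap the first and last characters, then keep every other character starting from the first (positions 1st, 3rd, 5th, ...).
Applying both steps to "yacrobat": "tacrobay", then "tcoa".
(Check on "orchardx": → "xrchardo" → "xcad" ✓)

tcoa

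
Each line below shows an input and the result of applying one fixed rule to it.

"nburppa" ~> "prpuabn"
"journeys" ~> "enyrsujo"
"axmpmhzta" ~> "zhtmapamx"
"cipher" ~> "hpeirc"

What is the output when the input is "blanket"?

kneatlb

The pattern: move the last 3 characters to the front (rotate right by 3), then take characters alternately from the front and the back (1st, last, 2nd, 2nd-last, ...).
"blanket" → "ketblan" → "kneatlb".
(Check on "axmpmhzta": → "ztaaxmpmh" → "zhtmapamx" ✓)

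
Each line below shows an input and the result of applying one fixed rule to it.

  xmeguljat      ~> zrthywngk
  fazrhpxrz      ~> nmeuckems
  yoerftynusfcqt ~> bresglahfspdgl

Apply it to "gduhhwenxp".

The pattern: move the first character to the end, then shift every letter 13 places forward in the alphabet (wrapping around) — i.e. ROT13.
Working it through for "gduhhwenxp": intermediate "duhhwenxpg", final "qhuujrakct".
(Check on "yoerftynusfcqt": → "oerftynusfcqty" → "bresglahfspdgl" ✓)

qhuujrakct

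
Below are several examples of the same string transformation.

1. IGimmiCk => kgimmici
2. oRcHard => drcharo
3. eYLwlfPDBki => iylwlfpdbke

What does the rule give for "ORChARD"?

Each output is the input with this applied: swap the first and last characters, then convert every letter to lowercase.
"ORChARD" → "DRChARO" → "drcharo".
(Check on "eYLwlfPDBki": → "iYLwlfPDBke" → "iylwlfpdbke" ✓)

drcharo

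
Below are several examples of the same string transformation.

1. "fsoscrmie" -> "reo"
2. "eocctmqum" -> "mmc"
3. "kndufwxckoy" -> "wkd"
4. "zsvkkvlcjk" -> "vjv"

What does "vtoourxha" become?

rao

In each case the input is transformed by: keep one character in every 3, starting at position 3 (positions 3rd, 6th, 9th, ...), then move the first character to the end.
Applying that to "vtoourxha" gives "rao".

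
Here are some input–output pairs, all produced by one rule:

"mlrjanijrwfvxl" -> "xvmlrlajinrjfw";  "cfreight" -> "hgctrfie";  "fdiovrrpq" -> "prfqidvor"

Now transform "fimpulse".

Looking at the pairs, the operation is to move the last 3 characters to the front (rotate right by 3), then swap each adjacent pair of characters (1↔2, 3↔4, ...).
So "fimpulse" becomes "slfemiup".

slfemiup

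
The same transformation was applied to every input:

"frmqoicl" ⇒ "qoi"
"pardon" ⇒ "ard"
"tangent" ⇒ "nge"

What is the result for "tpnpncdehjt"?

deh

Looking at the pairs, the operation is to move the last 2 characters to the front (rotate right by 2), then keep only the last 3 characters.
Applying both steps to "tpnpncdehjt": "jttpnpncdeh", then "deh".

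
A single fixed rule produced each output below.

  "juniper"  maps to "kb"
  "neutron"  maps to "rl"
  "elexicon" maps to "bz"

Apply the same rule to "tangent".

The pattern: shift every letter 3 places backward in the alphabet (wrapping around), then keep one character in every 3, starting at position 3 (positions 3rd, 6th, 9th, ...).
For "tangent", step one produces "qxkdbkq"; step two turns that into "kk".
(Check on "juniper": → "grkfmbo" → "kb" ✓)

kk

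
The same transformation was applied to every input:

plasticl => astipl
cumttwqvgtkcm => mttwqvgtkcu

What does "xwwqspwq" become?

The rule is to delete the last 2 characters, then move the first 2 characters to the end (rotate left by 2).
On "xwwqspwq" that produces "wqspxw".

wqspxw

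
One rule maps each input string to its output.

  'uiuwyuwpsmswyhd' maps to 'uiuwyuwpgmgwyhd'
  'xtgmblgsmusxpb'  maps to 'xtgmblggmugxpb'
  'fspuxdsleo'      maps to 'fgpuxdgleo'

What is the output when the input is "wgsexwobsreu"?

Each output is the input with this applied: replace every "s" with "g".
Doing the same to "wgsexwobsreu": "wggexwobgreu".

wggexwobgreu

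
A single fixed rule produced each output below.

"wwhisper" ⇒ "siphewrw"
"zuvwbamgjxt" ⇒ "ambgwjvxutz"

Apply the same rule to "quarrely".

Each output is the input with this applied: take characters alternately from the front and the back (1st, last, 2nd, 2nd-last, ...), then reverse the string.
Applying that to "quarrely" gives "rrealuyq".

rrealuyq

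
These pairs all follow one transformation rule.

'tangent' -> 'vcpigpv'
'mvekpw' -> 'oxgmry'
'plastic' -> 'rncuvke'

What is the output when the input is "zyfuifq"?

bahwkhs

Rule — shift every letter 2 places forward in the alphabet (wrapping around).
For "zyfuifq" the result is "bahwkhs".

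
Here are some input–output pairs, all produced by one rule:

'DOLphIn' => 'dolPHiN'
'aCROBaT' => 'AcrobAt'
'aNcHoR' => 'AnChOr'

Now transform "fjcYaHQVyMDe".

In each case the input is transformed by: flip the case of every letter.
For "fjcYaHQVyMDe" the result is "FJCyAhqvYmdE".

FJCyAhqvYmdE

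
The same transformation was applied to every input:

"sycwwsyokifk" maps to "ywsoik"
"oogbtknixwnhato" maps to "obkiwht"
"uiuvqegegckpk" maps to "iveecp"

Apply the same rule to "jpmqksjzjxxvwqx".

pqszxvq

Each output is the input with this applied: keep every other character starting from the second (positions 2nd, 4th, 6th, ...).
Doing the same to "jpmqksjzjxxvwqx": "pqszxvq".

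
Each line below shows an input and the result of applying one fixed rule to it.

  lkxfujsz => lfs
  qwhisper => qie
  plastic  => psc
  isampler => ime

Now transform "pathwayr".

Rule — keep one character in every 3, starting at position 1 (positions 1st, 4th, 7th, ...).
So "pathwayr" becomes "phy".

phy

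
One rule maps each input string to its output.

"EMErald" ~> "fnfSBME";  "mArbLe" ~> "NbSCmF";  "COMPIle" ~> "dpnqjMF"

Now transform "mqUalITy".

The pattern: shift every letter 1 place forward in the alphabet (wrapping around), then flip the case of every letter.
Working it through for "mqUalITy": intermediate "nrVbmJUz", final "NRvBMjuZ".

NRvBMjuZ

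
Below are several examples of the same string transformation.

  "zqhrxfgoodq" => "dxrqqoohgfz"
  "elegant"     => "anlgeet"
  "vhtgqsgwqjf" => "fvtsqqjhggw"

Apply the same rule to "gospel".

epolgs

What's happening: sort the characters into reverse alphabetical order, then swap the first and last characters.
For "gospel", step one produces "spolge"; step two turns that into "epolgs".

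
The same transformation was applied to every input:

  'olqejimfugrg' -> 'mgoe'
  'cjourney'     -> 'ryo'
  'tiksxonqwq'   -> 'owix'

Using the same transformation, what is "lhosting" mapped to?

tgo

In each case the input is transformed by: swap the front and back halves of the string, then keep one character in every 3, starting at position 1 (positions 1st, 4th, 7th, ...).
"lhosting" → "tinglhos" → "tgo".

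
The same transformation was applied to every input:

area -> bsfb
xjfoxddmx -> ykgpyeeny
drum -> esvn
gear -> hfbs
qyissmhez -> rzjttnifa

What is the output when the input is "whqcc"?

The pattern: shift every letter 1 place forward in the alphabet (wrapping around).
Doing the same to "whqcc": "xirdd".

xirdd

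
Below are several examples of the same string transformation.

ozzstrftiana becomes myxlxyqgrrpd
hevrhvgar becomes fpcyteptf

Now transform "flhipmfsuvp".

The transformation: take characters alternately from the front and the back (1st, last, 2nd, 2nd-last, ...), then shift every letter 2 places backward in the alphabet (wrapping around).
Working it through for "flhipmfsuvp": intermediate "fplvhuispfm", final "dnjtfsgqndk".

dnjtfsgqndk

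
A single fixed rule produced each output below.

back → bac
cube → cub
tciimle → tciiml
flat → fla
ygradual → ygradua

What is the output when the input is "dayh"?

day

Rule — delete the last character.
Applying that to "dayh" gives "day".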